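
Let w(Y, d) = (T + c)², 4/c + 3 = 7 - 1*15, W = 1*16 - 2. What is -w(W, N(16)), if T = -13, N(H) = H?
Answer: -21609/121 ≈ -178.59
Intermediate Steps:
W = 14 (W = 16 - 2 = 14)
c = -4/11 (c = 4/(-3 + (7 - 1*15)) = 4/(-3 + (7 - 15)) = 4/(-3 - 8) = 4/(-11) = 4*(-1/11) = -4/11 ≈ -0.36364)
w(Y, d) = 21609/121 (w(Y, d) = (-13 - 4/11)² = (-147/11)² = 21609/121)
-w(W, N(16)) = -1*21609/121 = -21609/121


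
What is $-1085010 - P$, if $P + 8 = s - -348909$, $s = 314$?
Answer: $-1434225$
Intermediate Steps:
$P = 349215$ ($P = -8 + \left(314 - -348909\right) = -8 + \left(314 + 348909\right) = -8 + 349223 = 349215$)
$-1085010 - P = -1085010 - 349215 = -1434225$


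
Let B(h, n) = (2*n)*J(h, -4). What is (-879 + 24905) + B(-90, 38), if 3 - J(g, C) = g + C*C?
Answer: 29878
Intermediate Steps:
J(g, C) = 3 - g - C² (J(g, C) = 3 - (g + C*C) = 3 - (g + C²) = 3 + (-g - C²) = 3 - g - C²)
B(h, n) = 2*n*(-13 - h) (B(h, n) = (2*n)*(3 - h - 1*(-4)²) = (2*n)*(3 - h - 1*16) = (2*n)*(3 - h - 16) = (2*n)*(-13 - h) = 2*n*(-13 - h))
(-879 + 24905) + B(-90, 38) = (-879 + 24905) - 2*38*(13 - 90) = 24026 - 2*38*(-77) = 24026 + 5852 = 29878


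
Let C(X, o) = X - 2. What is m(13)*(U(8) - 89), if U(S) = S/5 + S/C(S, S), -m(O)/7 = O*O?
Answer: 1527253/15 ≈ 1.0182e+5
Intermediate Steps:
C(X, o) = -2 + X
m(O) = -7*O² (m(O) = -7*O*O = -7*O²)
U(S) = S/5 + S/(-2 + S)
m(13)*(U(8) - 89) = (-7*13²)*((⅕)*8*(3 + 8)/(-2 + 8) - 89) = (-7*169)*((⅕)*8*11/6 - 89) = -1183*((⅕)*8*(⅙)*11 - 89) = -1183*(44/15 - 89) = -1183*(-1291/15) = 1527253/15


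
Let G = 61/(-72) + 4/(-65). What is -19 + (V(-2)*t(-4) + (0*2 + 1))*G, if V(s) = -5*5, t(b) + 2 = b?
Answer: -731123/4680 ≈ -156.22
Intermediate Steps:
t(b) = -2 + b
V(s) = -25
G = -4253/4680 (G = 61*(-1/72) + 4*(-1/65) = -61/72 - 4/65 = -4253/4680 ≈ -0.90876)
-19 + (V(-2)*t(-4) + (0*2 + 1))*G = -19 + (-25*(-2 - 4) + (0*2 + 1))*(-4253/4680) = -19 + (-25*(-6) + (0 + 1))*(-4253/4680) = -19 + (150 + 1)*(-4253/4680) = -19 + 151*(-4253/4680) = -19 - 642203/4680 = -731123/4680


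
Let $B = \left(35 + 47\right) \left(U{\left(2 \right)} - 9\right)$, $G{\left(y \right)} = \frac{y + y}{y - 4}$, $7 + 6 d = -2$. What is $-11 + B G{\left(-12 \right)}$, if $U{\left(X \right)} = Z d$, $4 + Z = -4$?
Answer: $358$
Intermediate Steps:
$d = - \frac{3}{2}$ ($d = - \frac{7}{6} + \frac{1}{6} \left(-2\right) = - \frac{7}{6} - \frac{1}{3} = - \frac{3}{2} \approx -1.5$)
$Z = -8$ ($Z = -4 - 4 = -8$)
$G{\left(y \right)} = \frac{2 y}{-4 + y}$
$U{\left(X \right)} = 12$ ($U{\left(X \right)} = \left(-8\right) \left(- \frac{3}{2}\right) = 12$)
$B = 246$ ($B = \left(35 + 47\right) \left(12 - 9\right) = 82 \cdot 3 = 246$)
$-11 + B G{\left(-12 \right)} = -11 + 246 \cdot 2 \left(-12\right) \frac{1}{-4 - 12} = -11 + 246 \cdot 2 \left(-12\right) \frac{1}{-16} = -11 + 246 \cdot 2 \left(-12\right) \left(- \frac{1}{16}\right) = -11 + 246 \cdot \frac{3}{2} = -11 + 369 = 358$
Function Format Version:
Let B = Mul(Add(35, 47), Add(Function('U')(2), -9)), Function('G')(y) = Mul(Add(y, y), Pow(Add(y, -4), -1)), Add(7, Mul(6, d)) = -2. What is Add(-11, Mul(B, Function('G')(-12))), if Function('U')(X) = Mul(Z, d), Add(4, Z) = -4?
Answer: 358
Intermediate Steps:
d = Rational(-3, 2) (d = Add(Rational(-7, 6), Mul(Rational(1, 6), -2)) = Add(Rational(-7, 6), Rational(-1, 3)) = Rational(-3, 2) ≈ -1.5000)
Z = -8 (Z = Add(-4, -4) = -8)
Function('G')(y) = Mul(2, y, Pow(Add(-4, y), -1)) (Function('G')(y) = Mul(Mul(2, y), Pow(Add(-4, y), -1)) = Mul(2, y, Pow(Add(-4, y), -1)))
Function('U')(X) = 12 (Function('U')(X) = Mul(-8, Rational(-3, 2)) = 12)
B = 246 (B = Mul(Add(35, 47), Add(12, -9)) = Mul(82, 3) = 246)
Add(-11, Mul(B, Function('G')(-12))) = Add(-11, Mul(246, Mul(2, -12, Pow(Add(-4, -12), -1)))) = Add(-11, Mul(246, Mul(2, -12, Pow(-16, -1)))) = Add(-11, Mul(246, Mul(2, -12, Rational(-1, 16)))) = Add(-11, Mul(246, Rational(3, 2))) = Add(-11, 369) = 358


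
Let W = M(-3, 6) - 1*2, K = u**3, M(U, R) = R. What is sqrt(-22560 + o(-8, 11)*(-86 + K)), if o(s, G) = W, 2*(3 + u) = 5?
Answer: I*sqrt(91618)/2 ≈ 151.34*I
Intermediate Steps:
u = -1/2 (u = -3 + (1/2)*5 = -3 + 5/2 = -1/2 ≈ -0.50000)
K = -1/8 (K = (-1/2)**3 = -1/8 ≈ -0.12500)
W = 4 (W = 6 - 1*2 = 6 - 2 = 4)
o(s, G) = 4
sqrt(-22560 + o(-8, 11)*(-86 + K)) = sqrt(-22560 + 4*(-86 - 1/8)) = sqrt(-22560 + 4*(-689/8)) = sqrt(-22560 - 689/2) = sqrt(-45809/2) = I*sqrt(91618)/2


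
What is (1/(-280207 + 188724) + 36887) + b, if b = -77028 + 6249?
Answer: -3100541837/91483 ≈ -33892.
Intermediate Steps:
b = -70779
(1/(-280207 + 188724) + 36887) + b = (1/(-280207 + 188724) + 36887) - 70779 = (1/(-91483) + 36887) - 70779 = (-1/91483 + 36887) - 70779 = 3374533420/91483 - 70779 = -3100541837/91483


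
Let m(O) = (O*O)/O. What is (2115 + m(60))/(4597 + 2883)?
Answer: 435/1496 ≈ 0.29078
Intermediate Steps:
m(O) = O (m(O) = O**2/O = O)
(2115 + m(60))/(4597 + 2883) = (2115 + 60)/(4597 + 2883) = 2175/7480 = 2175*(1/7480) = 435/1496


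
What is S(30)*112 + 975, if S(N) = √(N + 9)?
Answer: 975 + 112*√39 ≈ 1674.4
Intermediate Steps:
S(N) = √(9 + N)
S(30)*112 + 975 = √(9 + 30)*112 + 975 = √39*112 + 975 = 112*√39 + 975 = 975 + 112*√39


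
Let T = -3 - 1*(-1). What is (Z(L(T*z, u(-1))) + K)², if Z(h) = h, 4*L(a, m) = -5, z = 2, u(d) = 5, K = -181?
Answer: 531441/16 ≈ 33215.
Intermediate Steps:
T = -2 (T = -3 + 1 = -2)
L(a, m) = -5/4 (L(a, m) = (¼)*(-5) = -5/4)
(Z(L(T*z, u(-1))) + K)² = (-5/4 - 181)² = (-729/4)² = 531441/16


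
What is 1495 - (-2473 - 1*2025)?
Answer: 5993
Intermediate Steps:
1495 - (-2473 - 1*2025) = 1495 - (-2473 - 2025) = 1495 - 1*(-4498) = 1495 + 4498 = 5993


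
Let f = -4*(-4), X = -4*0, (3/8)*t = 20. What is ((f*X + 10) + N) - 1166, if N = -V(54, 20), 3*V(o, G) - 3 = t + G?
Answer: -10633/9 ≈ -1181.4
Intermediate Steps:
t = 160/3 (t = (8/3)*20 = 160/3 ≈ 53.333)
X = 0
V(o, G) = 169/9 + G/3 (V(o, G) = 1 + (160/3 + G)/3 = 1 + (160/9 + G/3) = 169/9 + G/3)
f = 16
N = -229/9 (N = -(169/9 + (⅓)*20) = -(169/9 + 20/3) = -1*229/9 = -229/9 ≈ -25.444)
((f*X + 10) + N) - 1166 = ((16*0 + 10) - 229/9) - 1166 = ((0 + 10) - 229/9) - 1166 = (10 - 229/9) - 1166 = -139/9 - 1166 = -10633/9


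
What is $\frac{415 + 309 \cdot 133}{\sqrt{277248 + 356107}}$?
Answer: $\frac{41512 \sqrt{633355}}{633355} \approx 52.161$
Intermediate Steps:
$\frac{415 + 309 \cdot 133}{\sqrt{277248 + 356107}} = \frac{415 + 41097}{\sqrt{633355}} = 41512 \frac{\sqrt{633355}}{633355} = \frac{41512 \sqrt{633355}}{633355}$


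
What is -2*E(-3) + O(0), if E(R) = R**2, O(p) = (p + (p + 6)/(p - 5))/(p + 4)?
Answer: -183/10 ≈ -18.300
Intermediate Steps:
O(p) = (p + (6 + p)/(-5 + p))/(4 + p)
-2*E(-3) + O(0) = -2*(-3)**2 + (-6 - 1*0**2 + 4*0)/(20 + 0 - 1*0**2) = -2*9 + (-6 - 1*0 + 0)/(20 + 0 - 1*0) = -18 + (-6 + 0 + 0)/(20 + 0 + 0) = -18 - 6/20 = -18 + (1/20)*(-6) = -18 - 3/10 = -183/10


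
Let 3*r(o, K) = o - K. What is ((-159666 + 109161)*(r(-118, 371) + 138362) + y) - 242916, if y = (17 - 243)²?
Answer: -6979932335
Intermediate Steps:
r(o, K) = -K/3 + o/3 (r(o, K) = (o - K)/3 = -K/3 + o/3)
y = 51076 (y = (-226)² = 51076)
((-159666 + 109161)*(r(-118, 371) + 138362) + y) - 242916 = ((-159666 + 109161)*((-⅓*371 + (⅓)*(-118)) + 138362) + 51076) - 242916 = (-50505*((-371/3 - 118/3) + 138362) + 51076) - 242916 = (-50505*(-163 + 138362) + 51076) - 242916 = (-50505*138199 + 51076) - 242916 = (-6979740495 + 51076) - 242916 = -6979689419 - 242916 = -6979932335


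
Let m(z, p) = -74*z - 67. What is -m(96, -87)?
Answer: 7171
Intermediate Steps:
m(z, p) = -67 - 74*z
-m(96, -87) = -(-67 - 74*96) = -(-67 - 7104) = -1*(-7171) = 7171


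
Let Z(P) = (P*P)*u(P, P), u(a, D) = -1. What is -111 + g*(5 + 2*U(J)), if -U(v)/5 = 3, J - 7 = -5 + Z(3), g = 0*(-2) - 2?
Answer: -61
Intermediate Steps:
g = -2 (g = 0 - 2 = -2)
Z(P) = -P**2 (Z(P) = (P*P)*(-1) = P**2*(-1) = -P**2)
J = -7 (J = 7 + (-5 - 1*3**2) = 7 + (-5 - 1*9) = 7 + (-5 - 9) = 7 - 14 = -7)
U(v) = -15 (U(v) = -5*3 = -15)
-111 + g*(5 + 2*U(J)) = -111 - 2*(5 + 2*(-15)) = -111 - 2*(5 - 30) = -111 - 2*(-25) = -111 + 50 = -61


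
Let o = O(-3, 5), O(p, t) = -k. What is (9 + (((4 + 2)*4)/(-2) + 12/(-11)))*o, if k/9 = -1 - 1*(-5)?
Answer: 1620/11 ≈ 147.27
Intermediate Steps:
k = 36 (k = 9*(-1 - 1*(-5)) = 9*(-1 + 5) = 9*4 = 36)
O(p, t) = -36 (O(p, t) = -1*36 = -36)
o = -36
(9 + (((4 + 2)*4)/(-2) + 12/(-11)))*o = (9 + (((4 + 2)*4)/(-2) + 12/(-11)))*(-36) = (9 + ((6*4)*(-1/2) + 12*(-1/11)))*(-36) = (9 + (24*(-1/2) - 12/11))*(-36) = (9 + (-12 - 12/11))*(-36) = (9 - 144/11)*(-36) = -45/11*(-36) = 1620/11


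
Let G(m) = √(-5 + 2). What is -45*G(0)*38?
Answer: -1710*I*√3 ≈ -2961.8*I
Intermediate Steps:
G(m) = I*√3 (G(m) = √(-3) = I*√3)
-45*G(0)*38 = -45*I*√3*38 = -1710*I*√3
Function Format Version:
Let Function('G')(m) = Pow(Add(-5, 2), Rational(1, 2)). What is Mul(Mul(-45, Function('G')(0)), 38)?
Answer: Mul(-1710, I, Pow(3, Rational(1, 2))) ≈ Mul(-2961.8, I)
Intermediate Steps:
Function('G')(m) = Mul(I, Pow(3, Rational(1, 2))) (Function('G')(m) = Pow(-3, Rational(1, 2)) = Mul(I, Pow(3, Rational(1, 2))))
Mul(Mul(-45, Function('G')(0)), 38) = Mul(Mul(-45, Mul(I, Pow(3, Rational(1, 2)))), 38) = Mul(Mul(-45, I, Pow(3, Rational(1, 2))), 38) = Mul(-1710, I, Pow(3, Rational(1, 2)))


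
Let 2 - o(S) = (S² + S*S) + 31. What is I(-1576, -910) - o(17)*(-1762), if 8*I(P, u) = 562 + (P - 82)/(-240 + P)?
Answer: -7768583851/7264 ≈ -1.0695e+6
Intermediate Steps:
o(S) = -29 - 2*S² (o(S) = 2 - ((S² + S*S) + 31) = 2 - ((S² + S²) + 31) = 2 - (2*S² + 31) = 2 - (31 + 2*S²) = 2 + (-31 - 2*S²) = -29 - 2*S²)
I(P, u) = 281/4 + (-82 + P)/(8*(-240 + P)) (I(P, u) = (562 + (P - 82)/(-240 + P))/8 = (562 + (-82 + P)/(-240 + P))/8 = 281/4 + (-82 + P)/(8*(-240 + P)))
I(-1576, -910) - o(17)*(-1762) = (-134962 + 563*(-1576))/(8*(-240 - 1576)) - (-29 - 2*17²)*(-1762) = (⅛)*(-134962 - 887288)/(-1816) - (-29 - 2*289)*(-1762) = (⅛)*(-1/1816)*(-1022250) - (-29 - 578)*(-1762) = 511125/7264 - (-607)*(-1762) = 511125/7264 - 1*1069534 = 511125/7264 - 1069534 = -7768583851/7264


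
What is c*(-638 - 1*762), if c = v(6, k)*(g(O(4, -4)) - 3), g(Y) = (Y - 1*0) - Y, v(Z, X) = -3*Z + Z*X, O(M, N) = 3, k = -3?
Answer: -151200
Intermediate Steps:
v(Z, X) = -3*Z + X*Z
g(Y) = 0 (g(Y) = (Y + 0) - Y = Y - Y = 0)
c = 108 (c = (6*(-3 - 3))*(0 - 3) = (6*(-6))*(-3) = -36*(-3) = 108)
c*(-638 - 1*762) = 108*(-638 - 1*762) = 108*(-638 - 762) = 108*(-1400) = -151200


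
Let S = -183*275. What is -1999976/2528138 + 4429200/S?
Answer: -75321850812/848190299 ≈ -88.803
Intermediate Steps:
S = -50325
-1999976/2528138 + 4429200/S = -1999976/2528138 + 4429200/(-50325) = -1999976*1/2528138 + 4429200*(-1/50325) = -999988/1264069 - 59056/671 = -75321850812/848190299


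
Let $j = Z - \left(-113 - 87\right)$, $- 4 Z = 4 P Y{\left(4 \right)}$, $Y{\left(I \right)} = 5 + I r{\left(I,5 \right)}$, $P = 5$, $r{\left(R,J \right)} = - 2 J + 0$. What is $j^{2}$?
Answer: $140625$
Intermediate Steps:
$r{\left(R,J \right)} = - 2 J$
$Y{\left(I \right)} = 5 - 10 I$ ($Y{\left(I \right)} = 5 + I \left(\left(-2\right) 5\right) = 5 + I \left(-10\right) = 5 - 10 I$)
$Z = 175$ ($Z = - \frac{4 \cdot 5 \left(5 - 40\right)}{4} = - \frac{20 \left(5 - 40\right)}{4} = - \frac{20 \left(-35\right)}{4} = \left(- \frac{1}{4}\right) \left(-700\right) = 175$)
$j = 375$ ($j = 175 - \left(-113 - 87\right) = 175 - -200 = 175 + 200 = 375$)
$j^{2} = 375^{2} = 140625$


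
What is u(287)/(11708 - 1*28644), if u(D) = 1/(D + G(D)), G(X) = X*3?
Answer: -1/19442528 ≈ -5.1434e-8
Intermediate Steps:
G(X) = 3*X
u(D) = 1/(4*D) (u(D) = 1/(D + 3*D) = 1/(4*D))
u(287)/(11708 - 1*28644) = ((1/4)/287)/(11708 - 1*28644) = ((1/4)*(1/287))/(11708 - 28644) = (1/1148)/(-16936) = (1/1148)*(-1/16936) = -1/19442528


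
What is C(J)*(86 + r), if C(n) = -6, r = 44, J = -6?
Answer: -780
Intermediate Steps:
C(J)*(86 + r) = -6*(86 + 44) = -6*130 = -780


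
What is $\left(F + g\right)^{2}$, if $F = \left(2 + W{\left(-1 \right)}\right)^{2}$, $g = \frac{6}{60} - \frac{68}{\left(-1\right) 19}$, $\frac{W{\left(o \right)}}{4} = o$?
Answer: $\frac{2128681}{36100} \approx 58.966$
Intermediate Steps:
$W{\left(o \right)} = 4 o$
$g = \frac{699}{190}$ ($g = 6 \cdot \frac{1}{60} - \frac{68}{-19} = \frac{1}{10} - - \frac{68}{19} = \frac{1}{10} + \frac{68}{19} = \frac{699}{190} \approx 3.6789$)
$F = 4$ ($F = \left(2 + 4 \left(-1\right)\right)^{2} = \left(2 - 4\right)^{2} = \left(-2\right)^{2} = 4$)
$\left(F + g\right)^{2} = \left(4 + \frac{699}{190}\right)^{2} = \left(\frac{1459}{190}\right)^{2} = \frac{2128681}{36100}$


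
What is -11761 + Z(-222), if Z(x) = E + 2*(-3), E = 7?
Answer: -11760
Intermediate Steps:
Z(x) = 1 (Z(x) = 7 + 2*(-3) = 7 - 6 = 1)
-11761 + Z(-222) = -11761 + 1 = -11760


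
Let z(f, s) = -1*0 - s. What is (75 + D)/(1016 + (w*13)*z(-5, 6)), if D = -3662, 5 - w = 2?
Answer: -211/46 ≈ -4.5870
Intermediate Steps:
w = 3 (w = 5 - 1*2 = 5 - 2 = 3)
z(f, s) = -s (z(f, s) = 0 - s = -s)
(75 + D)/(1016 + (w*13)*z(-5, 6)) = (75 - 3662)/(1016 + (3*13)*(-1*6)) = -3587/(1016 + 39*(-6)) = -3587/(1016 - 234) = -3587/782 = -3587*1/782 = -211/46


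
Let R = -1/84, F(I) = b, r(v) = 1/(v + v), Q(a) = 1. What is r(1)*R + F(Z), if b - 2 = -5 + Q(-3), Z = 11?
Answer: -337/168 ≈ -2.0060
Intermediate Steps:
r(v) = 1/(2*v)
b = -2 (b = 2 + (-5 + 1) = 2 - 4 = -2)
F(I) = -2
R = -1/84 (R = -1*1/84 = -1/84 ≈ -0.011905)
r(1)*R + F(Z) = ((½)/1)*(-1/84) - 2 = ((½)*1)*(-1/84) - 2 = (½)*(-1/84) - 2 = -1/168 - 2 = -337/168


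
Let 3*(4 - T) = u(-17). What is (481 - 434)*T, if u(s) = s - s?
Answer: 188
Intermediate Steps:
u(s) = 0
T = 4 (T = 4 - 1/3*0 = 4 + 0 = 4)
(481 - 434)*T = (481 - 434)*4 = 47*4 = 188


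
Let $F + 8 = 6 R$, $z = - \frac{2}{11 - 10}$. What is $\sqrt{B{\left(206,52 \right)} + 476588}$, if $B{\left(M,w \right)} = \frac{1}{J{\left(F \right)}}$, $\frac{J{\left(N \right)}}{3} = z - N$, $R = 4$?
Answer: $\frac{\sqrt{154414506}}{18} \approx 690.35$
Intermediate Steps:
$z = -2$ ($z = - \frac{2}{1} = \left(-2\right) 1 = -2$)
$F = 16$ ($F = -8 + 6 \cdot 4 = -8 + 24 = 16$)
$J{\left(N \right)} = -6 - 3 N$ ($J{\left(N \right)} = 3 \left(-2 - N\right) = -6 - 3 N$)
$B{\left(M,w \right)} = - \frac{1}{54}$ ($B{\left(M,w \right)} = \frac{1}{-6 - 48} = \frac{1}{-54} = - \frac{1}{54}$)
$\sqrt{B{\left(206,52 \right)} + 476588} = \sqrt{- \frac{1}{54} + 476588} = \sqrt{\frac{25735751}{54}} = \frac{\sqrt{154414506}}{18}$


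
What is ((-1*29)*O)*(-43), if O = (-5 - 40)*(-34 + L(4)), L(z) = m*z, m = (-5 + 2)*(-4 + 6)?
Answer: 3254670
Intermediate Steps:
m = -6 (m = -3*2 = -6)
L(z) = -6*z
O = 2610 (O = (-5 - 40)*(-34 - 6*4) = -45*(-34 - 24) = -45*(-58) = 2610)
((-1*29)*O)*(-43) = (-1*29*2610)*(-43) = -29*2610*(-43) = -75690*(-43) = 3254670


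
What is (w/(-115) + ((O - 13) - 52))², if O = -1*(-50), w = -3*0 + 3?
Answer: 2985984/13225 ≈ 225.78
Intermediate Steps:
w = 3 (w = 0 + 3 = 3)
O = 50
(w/(-115) + ((O - 13) - 52))² = (3/(-115) + ((50 - 13) - 52))² = (3*(-1/115) + (37 - 52))² = (-3/115 - 15)² = (-1728/115)² = 2985984/13225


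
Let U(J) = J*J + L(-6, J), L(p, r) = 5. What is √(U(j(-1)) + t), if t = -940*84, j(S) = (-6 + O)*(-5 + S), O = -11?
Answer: 7*I*√1399 ≈ 261.82*I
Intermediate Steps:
j(S) = 85 - 17*S (j(S) = (-6 - 11)*(-5 + S) = -17*(-5 + S) = 85 - 17*S)
t = -78960
U(J) = 5 + J² (U(J) = J*J + 5 = J² + 5 = 5 + J²)
√(U(j(-1)) + t) = √((5 + (85 - 17*(-1))²) - 78960) = √((5 + (85 + 17)²) - 78960) = √((5 + 102²) - 78960) = √((5 + 10404) - 78960) = √(10409 - 78960) = √(-68551) = 7*I*√1399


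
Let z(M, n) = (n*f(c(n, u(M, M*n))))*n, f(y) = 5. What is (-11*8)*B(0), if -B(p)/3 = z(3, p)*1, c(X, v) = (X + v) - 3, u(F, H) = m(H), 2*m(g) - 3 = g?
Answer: 0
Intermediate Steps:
m(g) = 3/2 + g/2
u(F, H) = 3/2 + H/2
c(X, v) = -3 + X + v
z(M, n) = 5*n² (z(M, n) = (n*5)*n = (5*n)*n = 5*n²)
B(p) = -15*p² (B(p) = -3*5*p² = -15*p²)
(-11*8)*B(0) = (-11*8)*(-15*0²) = -(-1320)*0 = -88*0 = 0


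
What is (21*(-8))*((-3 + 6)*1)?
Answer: -504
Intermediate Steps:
(21*(-8))*((-3 + 6)*1) = -504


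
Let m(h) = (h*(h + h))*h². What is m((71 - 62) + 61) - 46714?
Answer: 47973286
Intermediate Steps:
m(h) = 2*h⁴ (m(h) = (h*(2*h))*h² = (2*h²)*h² = 2*h⁴)
m((71 - 62) + 61) - 46714 = 2*((71 - 62) + 61)⁴ - 46714 = 2*(9 + 61)⁴ - 46714 = 2*70⁴ - 46714 = 2*24010000 - 46714 = 48020000 - 46714 = 47973286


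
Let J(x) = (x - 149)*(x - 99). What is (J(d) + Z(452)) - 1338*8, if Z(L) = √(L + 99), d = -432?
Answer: 297807 + √551 ≈ 2.9783e+5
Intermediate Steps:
Z(L) = √(99 + L)
J(x) = (-149 + x)*(-99 + x)
(J(d) + Z(452)) - 1338*8 = ((14751 + (-432)² - 248*(-432)) + √(99 + 452)) - 1338*8 = ((14751 + 186624 + 107136) + √551) - 10704 = (308511 + √551) - 10704 = 297807 + √551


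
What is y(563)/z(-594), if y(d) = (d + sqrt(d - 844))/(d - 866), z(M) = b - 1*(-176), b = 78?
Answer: -563/76962 - I*sqrt(281)/76962 ≈ -0.0073153 - 0.00021781*I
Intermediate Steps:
z(M) = 254 (z(M) = 78 - 1*(-176) = 78 + 176 = 254)
y(d) = (d + sqrt(-844 + d))/(-866 + d)
y(563)/z(-594) = ((563 + sqrt(-844 + 563))/(-866 + 563))/254 = ((563 + sqrt(-281))/(-303))*(1/254) = -(563 + I*sqrt(281))/303*(1/254) = (-563/303 - I*sqrt(281)/303)*(1/254) = -563/76962 - I*sqrt(281)/76962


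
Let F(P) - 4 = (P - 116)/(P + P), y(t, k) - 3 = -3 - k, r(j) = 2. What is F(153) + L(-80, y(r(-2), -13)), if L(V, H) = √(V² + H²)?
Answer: 1261/306 + √6569 ≈ 85.170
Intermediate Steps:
y(t, k) = -k (y(t, k) = 3 + (-3 - k) = -k)
L(V, H) = √(H² + V²)
F(P) = 4 + (-116 + P)/(2*P) (F(P) = 4 + (P - 116)/(P + P) = 4 + (-116 + P)/((2*P)) = 4 + (-116 + P)*(1/(2*P)) = 4 + (-116 + P)/(2*P))
F(153) + L(-80, y(r(-2), -13)) = (9/2 - 58/153) + √((-1*(-13))² + (-80)²) = (9/2 - 58*1/153) + √(13² + 6400) = (9/2 - 58/153) + √(169 + 6400) = 1261/306 + √6569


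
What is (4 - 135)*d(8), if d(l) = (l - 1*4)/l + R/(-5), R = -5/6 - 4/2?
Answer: -2096/15 ≈ -139.73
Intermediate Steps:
R = -17/6 (R = -5*⅙ - 4*½ = -⅚ - 2 = -17/6 ≈ -2.8333)
d(l) = 17/30 + (-4 + l)/l (d(l) = (l - 1*4)/l - 17/6/(-5) = (l - 4)/l - 17/6*(-⅕) = (-4 + l)/l + 17/30 = 17/30 + (-4 + l)/l)
(4 - 135)*d(8) = (4 - 135)*(47/30 - 4/8) = -131*(47/30 - 4*⅛) = -131*(47/30 - ½) = -131*16/15 = -2096/15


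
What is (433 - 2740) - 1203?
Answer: -3510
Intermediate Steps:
(433 - 2740) - 1203 = -2307 - 1203 = -3510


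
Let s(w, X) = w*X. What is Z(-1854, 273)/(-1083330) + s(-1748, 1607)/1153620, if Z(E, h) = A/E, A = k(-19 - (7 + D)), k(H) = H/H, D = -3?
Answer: -6268812716671/2574487378476 ≈ -2.4350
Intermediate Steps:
s(w, X) = X*w
k(H) = 1
A = 1
Z(E, h) = 1/E
Z(-1854, 273)/(-1083330) + s(-1748, 1607)/1153620 = 1/(-1854*(-1083330)) + (1607*(-1748))/1153620 = -1/1854*(-1/1083330) - 2809036*1/1153620 = 1/2008493820 - 702259/288405 = -6268812716671/2574487378476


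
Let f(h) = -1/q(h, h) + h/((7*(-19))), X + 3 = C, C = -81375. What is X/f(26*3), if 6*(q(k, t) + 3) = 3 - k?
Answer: 167760747/1076 ≈ 1.5591e+5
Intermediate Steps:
q(k, t) = -5/2 - k/6 (q(k, t) = -3 + (3 - k)/6 = -3 + (½ - k/6) = -5/2 - k/6)
X = -81378 (X = -3 - 81375 = -81378)
f(h) = -1/(-5/2 - h/6) - h/133 (f(h) = -1/(-5/2 - h/6) + h/((7*(-19))) = -1/(-5/2 - h/6) + h/(-133) = -1/(-5/2 - h/6) + h*(-1/133) = -1/(-5/2 - h/6) - h/133)
X/f(26*3) = -81378*133*(15 + 26*3)/(798 - 26*3*(15 + 26*3)) = -81378*133*(15 + 78)/(798 - 1*78*(15 + 78)) = -81378*12369/(798 - 1*78*93) = -81378*12369/(798 - 7254) = -81378/((1/133)*(1/93)*(-6456)) = -81378/(-2152/4123) = -81378*(-4123/2152) = 167760747/1076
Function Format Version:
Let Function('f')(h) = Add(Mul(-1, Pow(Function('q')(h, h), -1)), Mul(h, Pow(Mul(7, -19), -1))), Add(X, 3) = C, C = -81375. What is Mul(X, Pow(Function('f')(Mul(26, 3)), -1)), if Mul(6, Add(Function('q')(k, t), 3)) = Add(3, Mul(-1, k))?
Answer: Rational(167760747, 1076) ≈ 1.5591e+5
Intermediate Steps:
Function('q')(k, t) = Add(Rational(-5, 2), Mul(Rational(-1, 6), k)) (Function('q')(k, t) = Add(-3, Mul(Rational(1, 6), Add(3, Mul(-1, k)))) = Add(-3, Add(Rational(1, 2), Mul(Rational(-1, 6), k))) = Add(Rational(-5, 2), Mul(Rational(-1, 6), k)))
X = -81378 (X = Add(-3, -81375) = -81378)
Function('f')(h) = Add(Mul(-1, Pow(Add(Rational(-5, 2), Mul(Rational(-1, 6), h)), -1)), Mul(Rational(-1, 133), h)) (Function('f')(h) = Add(Mul(-1, Pow(Add(Rational(-5, 2), Mul(Rational(-1, 6), h)), -1)), Mul(h, Pow(Mul(7, -19), -1))) = Add(Mul(-1, Pow(Add(Rational(-5, 2), Mul(Rational(-1, 6), h)), -1)), Mul(h, Pow(-133, -1))) = Add(Mul(-1, Pow(Add(Rational(-5, 2), Mul(Rational(-1, 6), h)), -1)), Mul(h, Rational(-1, 133))) = Add(Mul(-1, Pow(Add(Rational(-5, 2), Mul(Rational(-1, 6), h)), -1)), Mul(Rational(-1, 133), h)))
Mul(X, Pow(Function('f')(Mul(26, 3)), -1)) = Mul(-81378, Pow(Mul(Rational(1, 133), Pow(Add(15, Mul(26, 3)), -1), Add(798, Mul(-1, Mul(26, 3), Add(15, Mul(26, 3))))), -1)) = Mul(-81378, Pow(Mul(Rational(1, 133), Pow(Add(15, 78), -1), Add(798, Mul(-1, 78, Add(15, 78)))), -1)) = Mul(-81378, Pow(Mul(Rational(1, 133), Pow(93, -1), Add(798, Mul(-1, 78, 93))), -1)) = Mul(-81378, Pow(Mul(Rational(1, 133), Rational(1, 93), Add(798, -7254)), -1)) = Mul(-81378, Pow(Mul(Rational(1, 133), Rational(1, 93), -6456), -1)) = Mul(-81378, Pow(Rational(-2152, 4123), -1)) = Mul(-81378, Rational(-4123, 2152)) = Rational(167760747, 1076)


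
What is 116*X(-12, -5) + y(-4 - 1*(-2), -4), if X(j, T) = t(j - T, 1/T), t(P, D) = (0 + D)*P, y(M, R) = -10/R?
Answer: 1649/10 ≈ 164.90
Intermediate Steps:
t(P, D) = D*P
X(j, T) = (j - T)/T
116*X(-12, -5) + y(-4 - 1*(-2), -4) = 116*((-12 - 1*(-5))/(-5)) - 10/(-4) = 116*(-(-12 + 5)/5) - 10*(-¼) = 116*(-⅕*(-7)) + 5/2 = 116*(7/5) + 5/2 = 812/5 + 5/2 = 1649/10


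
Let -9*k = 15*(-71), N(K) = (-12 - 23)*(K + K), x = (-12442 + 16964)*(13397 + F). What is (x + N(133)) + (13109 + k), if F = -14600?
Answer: -16308146/3 ≈ -5.4360e+6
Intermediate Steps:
x = -5439966 (x = (-12442 + 16964)*(13397 - 14600) = 4522*(-1203) = -5439966)
N(K) = -70*K
k = 355/3 (k = -5*(-71)/3 = -1/9*(-1065) = 355/3 ≈ 118.33)
(x + N(133)) + (13109 + k) = (-5439966 - 70*133) + (13109 + 355/3) = (-5439966 - 9310) + 39682/3 = -5449276 + 39682/3 = -16308146/3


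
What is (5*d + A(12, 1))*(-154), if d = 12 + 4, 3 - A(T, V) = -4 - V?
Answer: -13552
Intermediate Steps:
A(T, V) = 7 + V (A(T, V) = 3 - (-4 - V) = 3 + (4 + V) = 7 + V)
d = 16
(5*d + A(12, 1))*(-154) = (5*16 + (7 + 1))*(-154) = (80 + 8)*(-154) = 88*(-154) = -13552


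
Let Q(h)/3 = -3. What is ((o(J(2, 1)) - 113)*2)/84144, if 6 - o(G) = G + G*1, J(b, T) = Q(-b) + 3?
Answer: -95/42072 ≈ -0.0022580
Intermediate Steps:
Q(h) = -9 (Q(h) = 3*(-3) = -9)
J(b, T) = -6 (J(b, T) = -9 + 3 = -6)
o(G) = 6 - 2*G (o(G) = 6 - (G + G*1) = 6 - (G + G) = 6 - 2*G)
((o(J(2, 1)) - 113)*2)/84144 = (((6 - 2*(-6)) - 113)*2)/84144 = (((6 + 12) - 113)*2)*(1/84144) = ((18 - 113)*2)*(1/84144) = -95*2*(1/84144) = -190*1/84144 = -95/42072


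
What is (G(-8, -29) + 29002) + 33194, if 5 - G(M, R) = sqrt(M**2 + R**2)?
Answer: 62201 - sqrt(905) ≈ 62171.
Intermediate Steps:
G(M, R) = 5 - sqrt(M**2 + R**2)
(G(-8, -29) + 29002) + 33194 = ((5 - sqrt((-8)**2 + (-29)**2)) + 29002) + 33194 = ((5 - sqrt(64 + 841)) + 29002) + 33194 = ((5 - sqrt(905)) + 29002) + 33194 = (29007 - sqrt(905)) + 33194 = 62201 - sqrt(905)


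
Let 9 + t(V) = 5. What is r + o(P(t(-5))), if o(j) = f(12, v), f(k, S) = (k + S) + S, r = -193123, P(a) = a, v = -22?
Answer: -193155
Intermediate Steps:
t(V) = -4 (t(V) = -9 + 5 = -4)
f(k, S) = k + 2*S (f(k, S) = (S + k) + S = k + 2*S)
o(j) = -32 (o(j) = 12 + 2*(-22) = 12 - 44 = -32)
r + o(P(t(-5))) = -193123 - 32 = -193155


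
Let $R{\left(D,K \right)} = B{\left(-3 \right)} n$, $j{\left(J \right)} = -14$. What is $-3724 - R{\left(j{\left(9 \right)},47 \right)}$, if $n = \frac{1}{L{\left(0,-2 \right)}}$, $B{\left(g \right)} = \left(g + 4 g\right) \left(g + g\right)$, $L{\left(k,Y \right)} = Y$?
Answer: $-3679$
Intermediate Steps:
$B{\left(g \right)} = 10 g^{2}$ ($B{\left(g \right)} = 5 g 2 g = 10 g^{2}$)
$n = - \frac{1}{2}$ ($n = \frac{1}{-2} = - \frac{1}{2} \approx -0.5$)
$R{\left(D,K \right)} = -45$ ($R{\left(D,K \right)} = 10 \left(-3\right)^{2} \left(- \frac{1}{2}\right) = 10 \cdot 9 \left(- \frac{1}{2}\right) = 90 \left(- \frac{1}{2}\right) = -45$)
$-3724 - R{\left(j{\left(9 \right)},47 \right)} = -3724 - -45 = -3724 + 45 = -3679$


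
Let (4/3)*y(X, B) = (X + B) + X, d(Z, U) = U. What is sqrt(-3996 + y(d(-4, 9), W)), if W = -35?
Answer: I*sqrt(16035)/2 ≈ 63.315*I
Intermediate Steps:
y(X, B) = 3*X/2 + 3*B/4 (y(X, B) = 3*((X + B) + X)/4 = 3*((B + X) + X)/4 = 3*(B + 2*X)/4 = 3*X/2 + 3*B/4)
sqrt(-3996 + y(d(-4, 9), W)) = sqrt(-3996 + ((3/2)*9 + (3/4)*(-35))) = sqrt(-3996 + (27/2 - 105/4)) = sqrt(-3996 - 51/4) = sqrt(-16035/4) = I*sqrt(16035)/2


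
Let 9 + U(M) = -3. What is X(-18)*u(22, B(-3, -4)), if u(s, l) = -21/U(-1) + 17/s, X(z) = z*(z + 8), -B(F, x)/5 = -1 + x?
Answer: 4995/11 ≈ 454.09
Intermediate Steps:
U(M) = -12 (U(M) = -9 - 3 = -12)
B(F, x) = 5 - 5*x (B(F, x) = -5*(-1 + x) = 5 - 5*x)
X(z) = z*(8 + z)
u(s, l) = 7/4 + 17/s (u(s, l) = -21/(-12) + 17/s = -21*(-1/12) + 17/s = 7/4 + 17/s)
X(-18)*u(22, B(-3, -4)) = (-18*(8 - 18))*(7/4 + 17/22) = (-18*(-10))*(7/4 + 17*(1/22)) = 180*(7/4 + 17/22) = 180*(111/44) = 4995/11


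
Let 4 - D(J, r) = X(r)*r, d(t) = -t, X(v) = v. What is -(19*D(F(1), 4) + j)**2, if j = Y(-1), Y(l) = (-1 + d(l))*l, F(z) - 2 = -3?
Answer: -51984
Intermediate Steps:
F(z) = -1 (F(z) = 2 - 3 = -1)
Y(l) = l*(-1 - l) (Y(l) = (-1 - l)*l = l*(-1 - l))
D(J, r) = 4 - r**2 (D(J, r) = 4 - r*r = 4 - r**2)
j = 0 (j = -1*(-1)*(1 - 1) = -1*(-1)*0 = 0)
-(19*D(F(1), 4) + j)**2 = -(19*(4 - 1*4**2) + 0)**2 = -(19*(4 - 1*16) + 0)**2 = -(19*(4 - 16) + 0)**2 = -(19*(-12) + 0)**2 = -(-228 + 0)**2 = -1*(-228)**2 = -1*51984 = -51984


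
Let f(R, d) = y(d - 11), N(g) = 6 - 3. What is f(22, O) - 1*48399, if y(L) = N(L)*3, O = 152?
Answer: -48390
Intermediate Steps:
N(g) = 3
y(L) = 9 (y(L) = 3*3 = 9)
f(R, d) = 9
f(22, O) - 1*48399 = 9 - 1*48399 = 9 - 48399 = -48390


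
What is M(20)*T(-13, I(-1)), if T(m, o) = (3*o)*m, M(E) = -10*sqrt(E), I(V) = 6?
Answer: 4680*sqrt(5) ≈ 10465.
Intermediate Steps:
T(m, o) = 3*m*o
M(20)*T(-13, I(-1)) = (-20*sqrt(5))*(3*(-13)*6) = -20*sqrt(5)*(-234) = 4680*sqrt(5)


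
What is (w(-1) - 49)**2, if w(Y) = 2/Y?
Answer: 2601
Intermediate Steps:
(w(-1) - 49)**2 = (2/(-1) - 49)**2 = (2*(-1) - 49)**2 = (-2 - 49)**2 = (-51)**2 = 2601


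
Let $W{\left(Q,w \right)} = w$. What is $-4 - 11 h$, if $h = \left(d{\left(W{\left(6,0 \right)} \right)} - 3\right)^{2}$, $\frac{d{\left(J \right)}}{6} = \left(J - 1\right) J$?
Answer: $-103$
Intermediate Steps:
$d{\left(J \right)} = 6 J \left(-1 + J\right)$ ($d{\left(J \right)} = 6 \left(J - 1\right) J = 6 \left(-1 + J\right) J = 6 J \left(-1 + J\right)$)
$h = 9$ ($h = \left(6 \cdot 0 \left(-1 + 0\right) - 3\right)^{2} = \left(6 \cdot 0 \left(-1\right) - 3\right)^{2} = \left(0 - 3\right)^{2} = \left(-3\right)^{2} = 9$)
$-4 - 11 h = -4 - 99 = -103$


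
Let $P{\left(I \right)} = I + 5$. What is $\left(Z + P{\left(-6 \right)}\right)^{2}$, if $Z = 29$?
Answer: $784$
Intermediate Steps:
$P{\left(I \right)} = 5 + I$
$\left(Z + P{\left(-6 \right)}\right)^{2} = \left(29 + \left(5 - 6\right)\right)^{2} = \left(29 - 1\right)^{2} = 28^{2} = 784$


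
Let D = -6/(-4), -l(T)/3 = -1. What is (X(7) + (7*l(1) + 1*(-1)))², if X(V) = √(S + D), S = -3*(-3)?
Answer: (40 + √42)²/4 ≈ 540.12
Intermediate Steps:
l(T) = 3 (l(T) = -3*(-1) = 3)
D = 3/2 (D = -6*(-¼) = 3/2 ≈ 1.5000)
S = 9
X(V) = √42/2 (X(V) = √(9 + 3/2) = √(21/2) = √42/2)
(X(7) + (7*l(1) + 1*(-1)))² = (√42/2 + (7*3 + 1*(-1)))² = (√42/2 + (21 - 1))² = (√42/2 + 20)² = (20 + √42/2)²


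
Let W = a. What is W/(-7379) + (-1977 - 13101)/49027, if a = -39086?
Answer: 1805008760/361770233 ≈ 4.9894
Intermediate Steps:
W = -39086
W/(-7379) + (-1977 - 13101)/49027 = -39086/(-7379) + (-1977 - 13101)/49027 = -39086*(-1/7379) - 15078*1/49027 = 39086/7379 - 15078/49027 = 1805008760/361770233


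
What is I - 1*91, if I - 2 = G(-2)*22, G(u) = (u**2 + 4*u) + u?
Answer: -221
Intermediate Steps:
G(u) = u**2 + 5*u
I = -130 (I = 2 - 2*(5 - 2)*22 = 2 - 2*3*22 = 2 - 6*22 = 2 - 132 = -130)
I - 1*91 = -130 - 1*91 = -130 - 91 = -221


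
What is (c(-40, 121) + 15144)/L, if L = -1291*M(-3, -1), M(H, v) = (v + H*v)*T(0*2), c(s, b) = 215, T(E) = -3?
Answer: 15359/7746 ≈ 1.9828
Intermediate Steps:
M(H, v) = -3*v - 3*H*v (M(H, v) = (v + H*v)*(-3) = -3*v - 3*H*v)
L = 7746 (L = -(-3873)*(-1)*(1 - 3) = -(-3873)*(-1)*(-2) = -1291*(-6) = 7746)
(c(-40, 121) + 15144)/L = (215 + 15144)/7746 = 15359*(1/7746) = 15359/7746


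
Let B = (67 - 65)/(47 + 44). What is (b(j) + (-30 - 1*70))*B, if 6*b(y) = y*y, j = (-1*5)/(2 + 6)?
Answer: -38375/17472 ≈ -2.1964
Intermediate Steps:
j = -5/8 ≈ -0.62500
b(y) = y²/6 (b(y) = (y*y)/6 = y²/6)
B = 2/91 ≈ 0.021978
(b(j) + (-30 - 1*70))*B = ((-5/8)²/6 + (-30 - 1*70))*(2/91) = ((⅙)*(25/64) + (-30 - 70))*(2/91) = (25/384 - 100)*(2/91) = -38375/384*2/91 = -38375/17472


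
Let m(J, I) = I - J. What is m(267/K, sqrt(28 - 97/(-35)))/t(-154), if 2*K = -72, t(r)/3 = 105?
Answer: 89/3780 + sqrt(37695)/11025 ≈ 0.041155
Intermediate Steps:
t(r) = 315 (t(r) = 3*105 = 315)
K = -36 (K = (1/2)*(-72) = -36)
m(267/K, sqrt(28 - 97/(-35)))/t(-154) = (sqrt(28 - 97/(-35)) - 267/(-36))/315 = (sqrt(28 - 97*(-1/35)) - 267*(-1)/36)*(1/315) = (sqrt(28 + 97/35) - 1*(-89/12))*(1/315) = (sqrt(1077/35) + 89/12)*(1/315) = (sqrt(37695)/35 + 89/12)*(1/315) = (89/12 + sqrt(37695)/35)*(1/315) = 89/3780 + sqrt(37695)/11025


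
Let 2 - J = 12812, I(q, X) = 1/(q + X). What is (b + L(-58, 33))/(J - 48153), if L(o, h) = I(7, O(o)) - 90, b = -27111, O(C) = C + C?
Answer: 2964910/6644967 ≈ 0.44619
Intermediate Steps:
O(C) = 2*C
I(q, X) = 1/(X + q)
J = -12810 (J = 2 - 1*12812 = 2 - 12812 = -12810)
L(o, h) = -90 + 1/(7 + 2*o) (L(o, h) = 1/(2*o + 7) - 90 = 1/(7 + 2*o) - 90 = -90 + 1/(7 + 2*o))
(b + L(-58, 33))/(J - 48153) = (-27111 + (-629 - 180*(-58))/(7 + 2*(-58)))/(-12810 - 48153) = (-27111 + (-629 + 10440)/(7 - 116))/(-60963) = (-27111 + 9811/(-109))*(-1/60963) = (-27111 - 1/109*9811)*(-1/60963) = (-27111 - 9811/109)*(-1/60963) = -2964910/109*(-1/60963) = 2964910/6644967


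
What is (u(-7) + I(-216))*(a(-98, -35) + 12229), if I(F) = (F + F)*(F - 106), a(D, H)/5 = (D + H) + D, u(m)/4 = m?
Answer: 1540127624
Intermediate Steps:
u(m) = 4*m
a(D, H) = 5*H + 10*D (a(D, H) = 5*((D + H) + D) = 5*(H + 2*D) = 5*H + 10*D)
I(F) = 2*F*(-106 + F) (I(F) = (2*F)*(-106 + F) = 2*F*(-106 + F))
(u(-7) + I(-216))*(a(-98, -35) + 12229) = (4*(-7) + 2*(-216)*(-106 - 216))*((5*(-35) + 10*(-98)) + 12229) = (-28 + 2*(-216)*(-322))*((-175 - 980) + 12229) = (-28 + 139104)*(-1155 + 12229) = 139076*11074 = 1540127624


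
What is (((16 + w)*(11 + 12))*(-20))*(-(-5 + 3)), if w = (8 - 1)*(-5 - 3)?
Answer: 36800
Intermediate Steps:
w = -56 (w = 7*(-8) = -56)
(((16 + w)*(11 + 12))*(-20))*(-(-5 + 3)) = (((16 - 56)*(11 + 12))*(-20))*(-(-5 + 3)) = (-40*23*(-20))*(-1*(-2)) = -920*(-20)*2 = 18400*2 = 36800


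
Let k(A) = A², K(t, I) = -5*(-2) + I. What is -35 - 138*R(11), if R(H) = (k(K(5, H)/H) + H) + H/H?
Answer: -265469/121 ≈ -2194.0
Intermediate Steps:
K(t, I) = 10 + I
R(H) = 1 + H + (10 + H)²/H² (R(H) = (((10 + H)/H)² + H) + H/H = (((10 + H)/H)² + H) + 1 = ((10 + H)²/H² + H) + 1 = (H + (10 + H)²/H²) + 1 = 1 + H + (10 + H)²/H²)
-35 - 138*R(11) = -35 - 138*(1 + 11 + (10 + 11)²/11²) = -35 - 138*(1 + 11 + (1/121)*21²) = -35 - 138*(1 + 11 + (1/121)*441) = -35 - 138*(1 + 11 + 441/121) = -35 - 138*1893/121 = -35 - 261234/121 = -265469/121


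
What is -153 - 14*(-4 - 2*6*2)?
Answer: 239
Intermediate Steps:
-153 - 14*(-4 - 2*6*2) = -153 - 14*(-4 - 12*2) = -153 - 14*(-4 - 1*24) = -153 - 14*(-4 - 24) = -153 - 14*(-28) = -153 + 392 = 239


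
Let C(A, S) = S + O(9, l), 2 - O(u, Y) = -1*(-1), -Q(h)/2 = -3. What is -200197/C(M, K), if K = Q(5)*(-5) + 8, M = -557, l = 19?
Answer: 200197/21 ≈ 9533.2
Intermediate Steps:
Q(h) = 6 (Q(h) = -2*(-3) = 6)
O(u, Y) = 1 (O(u, Y) = 2 - (-1)*(-1) = 2 - 1*1 = 2 - 1 = 1)
K = -22 (K = 6*(-5) + 8 = -30 + 8 = -22)
C(A, S) = 1 + S (C(A, S) = S + 1 = 1 + S)
-200197/C(M, K) = -200197/(1 - 22) = -200197/(-21) = -200197*(-1/21) = 200197/21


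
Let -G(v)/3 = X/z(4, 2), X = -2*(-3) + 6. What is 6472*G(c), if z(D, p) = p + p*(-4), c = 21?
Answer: 38832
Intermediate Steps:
z(D, p) = -3*p (z(D, p) = p - 4*p = -3*p)
X = 12 (X = 6 + 6 = 12)
G(v) = 6 (G(v) = -36/((-3*2)) = -36/(-6) = -36*(-1)/6 = -3*(-2) = 6)
6472*G(c) = 6472*6 = 38832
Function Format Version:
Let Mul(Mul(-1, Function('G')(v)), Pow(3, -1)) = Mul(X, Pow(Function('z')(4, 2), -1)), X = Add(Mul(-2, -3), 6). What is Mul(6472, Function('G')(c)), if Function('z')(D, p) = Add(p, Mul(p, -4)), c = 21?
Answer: 38832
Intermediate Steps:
Function('z')(D, p) = Mul(-3, p) (Function('z')(D, p) = Add(p, Mul(-4, p)) = Mul(-3, p))
X = 12 (X = Add(6, 6) = 12)
Function('G')(v) = 6 (Function('G')(v) = Mul(-3, Mul(12, Pow(Mul(-3, 2), -1))) = Mul(-3, Mul(12, Pow(-6, -1))) = Mul(-3, Mul(12, Rational(-1, 6))) = Mul(-3, -2) = 6)
Mul(6472, Function('G')(c)) = Mul(6472, 6) = 38832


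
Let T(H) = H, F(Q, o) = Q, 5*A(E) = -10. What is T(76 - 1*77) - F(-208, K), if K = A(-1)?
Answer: 207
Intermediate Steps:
A(E) = -2 (A(E) = (⅕)*(-10) = -2)
K = -2
T(76 - 1*77) - F(-208, K) = (76 - 1*77) - 1*(-208) = (76 - 77) + 208 = -1 + 208 = 207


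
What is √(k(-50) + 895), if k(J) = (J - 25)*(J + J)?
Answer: √8395 ≈ 91.624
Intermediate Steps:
k(J) = 2*J*(-25 + J) (k(J) = (-25 + J)*(2*J) = 2*J*(-25 + J))
√(k(-50) + 895) = √(2*(-50)*(-25 - 50) + 895) = √(2*(-50)*(-75) + 895) = √(7500 + 895) = √8395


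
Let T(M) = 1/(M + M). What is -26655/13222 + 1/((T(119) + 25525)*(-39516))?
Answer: -799842461874602/396755468981619 ≈ -2.0160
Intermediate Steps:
T(M) = 1/(2*M)
-26655/13222 + 1/((T(119) + 25525)*(-39516)) = -26655/13222 + 1/(((1/2)/119 + 25525)*(-39516)) = -26655*1/13222 - 1/39516/((1/2)*(1/119) + 25525) = -26655/13222 - 1/39516/(1/238 + 25525) = -26655/13222 - 1/39516/(6074951/238) = -26655/13222 + (238/6074951)*(-1/39516) = -26655/13222 - 119/120028881858 = -799842461874602/396755468981619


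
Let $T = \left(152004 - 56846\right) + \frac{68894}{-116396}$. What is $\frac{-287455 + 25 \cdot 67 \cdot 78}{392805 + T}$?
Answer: $- \frac{1303676770}{4056919461} \approx -0.32135$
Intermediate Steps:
$T = \frac{791138691}{8314}$ ($T = 95158 + 68894 \left(- \frac{1}{116396}\right) = 95158 - \frac{4921}{8314} = \frac{791138691}{8314} \approx 95157.0$)
$\frac{-287455 + 25 \cdot 67 \cdot 78}{392805 + T} = \frac{-287455 + 25 \cdot 67 \cdot 78}{392805 + \frac{791138691}{8314}} = \frac{-287455 + 1675 \cdot 78}{\frac{4056919461}{8314}} = \left(-287455 + 130650\right) \frac{8314}{4056919461} = \left(-156805\right) \frac{8314}{4056919461} = - \frac{1303676770}{4056919461}$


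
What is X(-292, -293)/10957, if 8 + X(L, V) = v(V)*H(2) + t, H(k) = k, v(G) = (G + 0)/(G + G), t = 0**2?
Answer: -7/10957 ≈ -0.00063886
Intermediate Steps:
t = 0
v(G) = 1/2 (v(G) = G/((2*G)) = G*(1/(2*G)) = 1/2)
X(L, V) = -7 (X(L, V) = -8 + ((1/2)*2 + 0) = -8 + (1 + 0) = -8 + 1 = -7)
X(-292, -293)/10957 = -7/10957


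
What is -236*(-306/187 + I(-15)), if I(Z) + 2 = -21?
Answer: 63956/11 ≈ 5814.2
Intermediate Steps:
I(Z) = -23 (I(Z) = -2 - 21 = -23)
-236*(-306/187 + I(-15)) = -236*(-306/187 - 23) = -236*(-306*1/187 - 23) = -236*(-18/11 - 23) = -236*(-271/11) = 63956/11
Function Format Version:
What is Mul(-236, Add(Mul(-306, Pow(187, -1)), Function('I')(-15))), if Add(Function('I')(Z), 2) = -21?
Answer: Rational(63956, 11) ≈ 5814.2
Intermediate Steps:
Function('I')(Z) = -23 (Function('I')(Z) = Add(-2, -21) = -23)
Mul(-236, Add(Mul(-306, Pow(187, -1)), Function('I')(-15))) = Mul(-236, Add(Mul(-306, Pow(187, -1)), -23)) = Mul(-236, Add(Mul(-306, Rational(1, 187)), -23)) = Mul(-236, Add(Rational(-18, 11), -23)) = Mul(-236, Rational(-271, 11)) = Rational(63956, 11)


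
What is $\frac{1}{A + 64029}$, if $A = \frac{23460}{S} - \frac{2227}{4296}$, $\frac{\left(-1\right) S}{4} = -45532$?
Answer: $\frac{48901368}{3131086640741} \approx 1.5618 \cdot 10^{-5}$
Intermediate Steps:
$S = 182128$ ($S = \left(-4\right) \left(-45532\right) = 182128$)
$A = - \frac{19050931}{48901368}$ ($A = \frac{23460}{182128} - \frac{2227}{4296} = 23460 \cdot \frac{1}{182128} - \frac{2227}{4296} = \frac{5865}{45532} - \frac{2227}{4296} = - \frac{19050931}{48901368} \approx -0.38958$)
$\frac{1}{A + 64029} = \frac{1}{- \frac{19050931}{48901368} + 64029} = \frac{1}{\frac{3131086640741}{48901368}} = \frac{48901368}{3131086640741}$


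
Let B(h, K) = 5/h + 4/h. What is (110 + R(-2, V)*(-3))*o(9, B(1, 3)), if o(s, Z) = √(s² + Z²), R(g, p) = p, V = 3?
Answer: 909*√2 ≈ 1285.5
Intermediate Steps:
B(h, K) = 9/h
o(s, Z) = √(Z² + s²)
(110 + R(-2, V)*(-3))*o(9, B(1, 3)) = (110 + 3*(-3))*√((9/1)² + 9²) = (110 - 9)*√((9*1)² + 81) = 101*√(9² + 81) = 101*√(81 + 81) = 101*√162 = 101*(9*√2) = 909*√2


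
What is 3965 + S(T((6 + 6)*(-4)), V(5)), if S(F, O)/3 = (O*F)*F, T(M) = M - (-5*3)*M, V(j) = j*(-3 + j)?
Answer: 17698685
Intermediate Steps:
T(M) = 16*M (T(M) = M - (-15)*M = M + 15*M = 16*M)
S(F, O) = 3*O*F² (S(F, O) = 3*((O*F)*F) = 3*((F*O)*F) = 3*(O*F²) = 3*O*F²)
3965 + S(T((6 + 6)*(-4)), V(5)) = 3965 + 3*(5*(-3 + 5))*(16*((6 + 6)*(-4)))² = 3965 + 3*(5*2)*(16*(12*(-4)))² = 3965 + 3*10*(16*(-48))² = 3965 + 3*10*(-768)² = 3965 + 3*10*589824 = 3965 + 17694720 = 17698685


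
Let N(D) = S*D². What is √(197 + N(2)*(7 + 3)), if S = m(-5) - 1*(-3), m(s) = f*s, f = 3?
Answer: I*√283 ≈ 16.823*I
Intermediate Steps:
m(s) = 3*s
S = -12 (S = 3*(-5) - 1*(-3) = -15 + 3 = -12)
N(D) = -12*D²
√(197 + N(2)*(7 + 3)) = √(197 + (-12*2²)*(7 + 3)) = √(197 - 12*4*10) = √(197 - 48*10) = √(197 - 480) = √(-283) = I*√283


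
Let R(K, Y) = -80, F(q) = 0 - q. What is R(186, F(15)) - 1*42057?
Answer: -42137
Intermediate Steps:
F(q) = -q
R(186, F(15)) - 1*42057 = -80 - 1*42057 = -80 - 42057 = -42137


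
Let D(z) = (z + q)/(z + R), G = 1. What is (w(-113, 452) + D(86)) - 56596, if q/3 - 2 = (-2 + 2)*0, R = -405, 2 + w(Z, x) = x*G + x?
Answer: -17766478/319 ≈ -55694.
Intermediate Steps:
w(Z, x) = -2 + 2*x (w(Z, x) = -2 + (x*1 + x) = -2 + (x + x) = -2 + 2*x)
q = 6 (q = 6 + 3*((-2 + 2)*0) = 6 + 3*(0*0) = 6 + 3*0 = 6 + 0 = 6)
D(z) = (6 + z)/(-405 + z) (D(z) = (z + 6)/(z - 405) = (6 + z)/(-405 + z))
(w(-113, 452) + D(86)) - 56596 = ((-2 + 2*452) + (6 + 86)/(-405 + 86)) - 56596 = ((-2 + 904) + 92/(-319)) - 56596 = (902 - 1/319*92) - 56596 = (902 - 92/319) - 56596 = 287646/319 - 56596 = -17766478/319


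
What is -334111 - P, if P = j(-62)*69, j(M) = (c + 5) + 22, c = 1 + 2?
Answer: -336181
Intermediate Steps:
c = 3
j(M) = 30 (j(M) = (3 + 5) + 22 = 8 + 22 = 30)
P = 2070 (P = 30*69 = 2070)
-334111 - P = -334111 - 1*2070 = -334111 - 2070 = -336181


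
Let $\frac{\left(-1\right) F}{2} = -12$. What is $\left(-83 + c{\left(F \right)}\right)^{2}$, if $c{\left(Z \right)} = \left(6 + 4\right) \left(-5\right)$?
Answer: $17689$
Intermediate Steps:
$F = 24$ ($F = \left(-2\right) \left(-12\right) = 24$)
$c{\left(Z \right)} = -50$ ($c{\left(Z \right)} = 10 \left(-5\right) = -50$)
$\left(-83 + c{\left(F \right)}\right)^{2} = \left(-83 - 50\right)^{2} = \left(-133\right)^{2} = 17689$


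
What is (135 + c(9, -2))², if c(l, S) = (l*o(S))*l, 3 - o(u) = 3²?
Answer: 123201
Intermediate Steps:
o(u) = -6 (o(u) = 3 - 1*3² = 3 - 1*9 = 3 - 9 = -6)
c(l, S) = -6*l² (c(l, S) = (l*(-6))*l = (-6*l)*l = -6*l²)
(135 + c(9, -2))² = (135 - 6*9²)² = (135 - 6*81)² = (135 - 486)² = (-351)² = 123201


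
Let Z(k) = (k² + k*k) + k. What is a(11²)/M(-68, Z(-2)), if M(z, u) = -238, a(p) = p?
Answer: -121/238 ≈ -0.50840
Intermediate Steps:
Z(k) = k + 2*k² (Z(k) = (k² + k²) + k = 2*k² + k = k + 2*k²)
a(11²)/M(-68, Z(-2)) = 11²/(-238) = 121*(-1/238) = -121/238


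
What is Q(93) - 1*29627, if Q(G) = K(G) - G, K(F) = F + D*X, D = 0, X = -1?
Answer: -29627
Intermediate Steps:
K(F) = F (K(F) = F + 0*(-1) = F + 0 = F)
Q(G) = 0 (Q(G) = G - G = 0)
Q(93) - 1*29627 = 0 - 1*29627 = 0 - 29627 = -29627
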